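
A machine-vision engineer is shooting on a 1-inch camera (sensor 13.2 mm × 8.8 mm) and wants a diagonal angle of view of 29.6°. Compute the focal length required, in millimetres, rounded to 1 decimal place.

Sensor diagonal = √(13.2² + 8.8²) = √251.6800 ≈ 15.8644 mm.
From α = 2·arctan(d/2f) we get f = d / (2·tan(α/2)).
With d = 15.8644 mm and α/2 = 14.8°, tan(α/2) ≈ 0.26421, so f ≈ 15.8644 / 0.52842 ≈ 30.0222 mm.

30.0 mm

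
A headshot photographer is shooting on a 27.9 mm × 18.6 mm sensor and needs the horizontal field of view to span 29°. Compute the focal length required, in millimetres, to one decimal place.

From α = 2·arctan(w/2f) we get f = w / (2·tan(α/2)).
With w = 27.9 mm and α/2 = 14.5°, tan(α/2) ≈ 0.25862, so f ≈ 27.9 / 0.51724 ≈ 53.9406 mm.

53.9 mm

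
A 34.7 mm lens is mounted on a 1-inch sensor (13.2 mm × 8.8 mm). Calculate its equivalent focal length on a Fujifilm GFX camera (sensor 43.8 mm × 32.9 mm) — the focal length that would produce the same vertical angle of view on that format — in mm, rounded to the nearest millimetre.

Equal angle of view means equal height/f ratio, so f₂ = f₁ · (height₂/height₁) = 34.7 × 32.9/8.8.
f₂ = 34.7 × 3.73864 ≈ 129.731 mm.

130 mm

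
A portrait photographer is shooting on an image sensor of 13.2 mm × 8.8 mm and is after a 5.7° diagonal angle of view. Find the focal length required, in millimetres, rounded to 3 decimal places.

159.336 mm

Sensor diagonal = √(13.2² + 8.8²) = √251.6800 ≈ 15.8644 mm.
From α = 2·arctan(d/2f) we get f = d / (2·tan(α/2)).
With d = 15.8644 mm and α/2 = 2.85°, tan(α/2) ≈ 0.04978, so f ≈ 15.8644 / 0.09957 ≈ 159.3359 mm.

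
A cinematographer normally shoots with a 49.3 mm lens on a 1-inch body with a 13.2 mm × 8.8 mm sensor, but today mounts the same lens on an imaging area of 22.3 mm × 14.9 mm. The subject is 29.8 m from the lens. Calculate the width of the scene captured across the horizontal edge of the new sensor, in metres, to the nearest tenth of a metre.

13.5 m

The focal length stays 49.3 mm; the relevant sensor dimension is now w = 22.3 mm. Object distance dₒ = 29.8 m = 29800 mm.
Thin-lens field width W = w·(dₒ − f)/f = 22.3 × (29800 − 49.3)/49.3 ≈ 13457.213 mm = 13.4572 m.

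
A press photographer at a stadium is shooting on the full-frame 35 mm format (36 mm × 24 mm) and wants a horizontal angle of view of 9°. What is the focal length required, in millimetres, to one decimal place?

From α = 2·arctan(w/2f) we get f = w / (2·tan(α/2)).
With w = 36 mm and α/2 = 4.5°, tan(α/2) ≈ 0.07870, so f ≈ 36 / 0.15740 ≈ 228.7117 mm.

228.7 mm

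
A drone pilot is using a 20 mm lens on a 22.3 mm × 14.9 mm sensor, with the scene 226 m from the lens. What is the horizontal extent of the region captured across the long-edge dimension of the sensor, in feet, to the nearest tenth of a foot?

dₒ: 226 m = 226000 mm.
Similar triangles through the lens centre give W/dₒ = w/dᵢ; with 1/f = 1/dₒ + 1/dᵢ this gives W = w·(dₒ − f)/f.
W = 22.3 mm × (226000 − 20) / 20 = 22.3 × 11299.0000 ≈ 251967.700 mm = 251967.700/304.8 ft = 826.666 ft.

826.7 ft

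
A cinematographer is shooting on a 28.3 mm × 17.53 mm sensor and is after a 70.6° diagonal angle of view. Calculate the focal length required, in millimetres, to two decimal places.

23.51 mm

Sensor diagonal = √(28.3² + 17.53²) = √1108.1909 ≈ 33.2895 mm.
From α = 2·arctan(d/2f) we get f = d / (2·tan(α/2)).
With d = 33.2895 mm and α/2 = 35.3°, tan(α/2) ≈ 0.70804, so f ≈ 33.2895 / 1.41608 ≈ 23.5082 mm.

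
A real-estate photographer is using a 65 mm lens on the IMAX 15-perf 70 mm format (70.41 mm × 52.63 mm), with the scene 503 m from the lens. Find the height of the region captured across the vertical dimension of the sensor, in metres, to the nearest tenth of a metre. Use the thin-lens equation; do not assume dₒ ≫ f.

dₒ: 503 m = 503000 mm.
Similar triangles through the lens centre give W/dₒ = h/dᵢ; with 1/f = 1/dₒ + 1/dᵢ this gives W = h·(dₒ − f)/f.
W = 52.63 mm × (503000 − 65) / 65 = 52.63 × 7737.4615 ≈ 407222.601 mm = 407.223 m.

407.2 m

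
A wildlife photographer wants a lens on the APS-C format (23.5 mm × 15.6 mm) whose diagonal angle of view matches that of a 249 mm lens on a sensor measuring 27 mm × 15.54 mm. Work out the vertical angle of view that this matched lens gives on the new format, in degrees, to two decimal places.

3.96°

Sensor diagonal = √(27² + 15.54²) = √970.4916 ≈ 31.1527 mm.
Sensor diagonal = √(23.5² + 15.6²) = √795.6100 ≈ 28.2066 mm.
Equal diagonal AOV ⇒ f₂ = f₁ · 28.2066/31.1527 = 249 × 0.90543 ≈ 225.4517 mm.
Vertical AOV on the new format = 2·arctan(15.6 / (2 × 225.4517)) = 2·arctan(0.03460) ≈ 3.9630°.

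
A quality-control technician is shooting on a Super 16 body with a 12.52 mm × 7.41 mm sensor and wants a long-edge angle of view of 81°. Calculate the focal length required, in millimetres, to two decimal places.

7.33 mm

From α = 2·arctan(w/2f) we get f = w / (2·tan(α/2)).
With w = 12.52 mm and α/2 = 40.5°, tan(α/2) ≈ 0.85408, so f ≈ 12.52 / 1.70816 ≈ 7.3295 mm.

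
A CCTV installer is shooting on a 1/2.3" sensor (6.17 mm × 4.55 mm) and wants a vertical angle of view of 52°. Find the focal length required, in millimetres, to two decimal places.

From α = 2·arctan(h/2f) we get f = h / (2·tan(α/2)).
With h = 4.55 mm and α/2 = 26°, tan(α/2) ≈ 0.48773, so f ≈ 4.55 / 0.97547 ≈ 4.6644 mm.

4.66 mm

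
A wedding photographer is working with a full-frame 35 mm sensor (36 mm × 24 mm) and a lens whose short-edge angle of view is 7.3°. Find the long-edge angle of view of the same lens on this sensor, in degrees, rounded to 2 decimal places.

10.93°

From the short-edge AOV: f = 24 / (2·tan(3.65°)) = 24 / 0.12758 ≈ 188.1148 mm.
Long-edge AOV = 2·arctan(36 / (2 × 188.1148)) = 2·arctan(0.09569) ≈ 10.9316°.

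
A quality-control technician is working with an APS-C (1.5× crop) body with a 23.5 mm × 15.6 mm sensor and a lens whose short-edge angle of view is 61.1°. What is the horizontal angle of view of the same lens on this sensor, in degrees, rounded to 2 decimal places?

83.28°

From the short-edge AOV: f = 15.6 / (2·tan(30.55°)) = 15.6 / 1.18044 ≈ 13.2154 mm.
Horizontal AOV = 2·arctan(23.5 / (2 × 13.2154)) = 2·arctan(0.88912) ≈ 83.2816°.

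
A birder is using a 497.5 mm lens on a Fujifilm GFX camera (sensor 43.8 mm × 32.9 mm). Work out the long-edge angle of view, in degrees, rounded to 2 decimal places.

Angle of view α = 2·arctan(w/2f) with w = 43.8 mm and f = 497.5 mm.
w/2f = 0.04402; arctan(0.04402) ≈ 2.5205°, so α ≈ 5.0411°.

5.04°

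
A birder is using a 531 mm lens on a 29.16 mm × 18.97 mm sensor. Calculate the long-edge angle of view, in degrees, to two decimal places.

Angle of view α = 2·arctan(w/2f) with w = 29.16 mm and f = 531 mm.
w/2f = 0.02746; arctan(0.02746) ≈ 1.5728°, so α ≈ 3.1456°.

3.15°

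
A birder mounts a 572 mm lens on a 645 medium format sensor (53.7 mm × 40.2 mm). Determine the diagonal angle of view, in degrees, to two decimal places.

6.71°

Sensor diagonal = √(53.7² + 40.2²) = √4499.7300 ≈ 67.0800 mm.
Angle of view α = 2·arctan(d/2f) with d = 67.0800 mm and f = 572 mm.
d/2f = 0.05864; arctan(0.05864) ≈ 3.3558°, so α ≈ 6.7116°.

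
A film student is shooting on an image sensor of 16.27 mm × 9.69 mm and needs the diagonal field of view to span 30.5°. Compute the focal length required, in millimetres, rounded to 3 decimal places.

34.730 mm

Sensor diagonal = √(16.27² + 9.69²) = √358.6090 ≈ 18.9370 mm.
From α = 2·arctan(d/2f) we get f = d / (2·tan(α/2)).
With d = 18.9370 mm and α/2 = 15.25°, tan(α/2) ≈ 0.27263, so f ≈ 18.9370 / 0.54526 ≈ 34.7300 mm.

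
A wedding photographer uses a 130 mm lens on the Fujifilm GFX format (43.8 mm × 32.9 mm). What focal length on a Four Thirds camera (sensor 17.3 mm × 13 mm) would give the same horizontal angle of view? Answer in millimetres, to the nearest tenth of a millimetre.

Equal angle of view means equal width/f ratio, so f₂ = f₁ · (width₂/width₁) = 130 × 17.3/43.8.
f₂ = 130 × 0.39498 ≈ 51.347 mm.

51.3 mm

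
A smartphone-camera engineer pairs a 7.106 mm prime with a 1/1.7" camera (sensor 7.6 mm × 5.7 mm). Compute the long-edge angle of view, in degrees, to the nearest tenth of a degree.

Angle of view α = 2·arctan(w/2f) with w = 7.6 mm and f = 7.106 mm.
w/2f = 0.53476; arctan(0.53476) ≈ 28.1361°, so α ≈ 56.2721°.

56.3°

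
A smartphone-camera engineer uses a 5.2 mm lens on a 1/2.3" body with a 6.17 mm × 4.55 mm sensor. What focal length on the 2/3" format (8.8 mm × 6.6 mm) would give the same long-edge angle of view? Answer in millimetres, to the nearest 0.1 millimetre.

7.4 mm

Equal angle of view means equal width/f ratio, so f₂ = f₁ · (width₂/width₁) = 5.2 × 8.8/6.17.
f₂ = 5.2 × 1.42626 ≈ 7.417 mm.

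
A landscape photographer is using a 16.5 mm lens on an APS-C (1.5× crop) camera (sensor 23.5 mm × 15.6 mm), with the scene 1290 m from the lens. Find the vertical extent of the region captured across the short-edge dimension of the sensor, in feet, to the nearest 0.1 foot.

4001.4 ft

dₒ: 1290 m = 1.29e+06 mm.
Similar triangles through the lens centre give W/dₒ = h/dᵢ; with 1/f = 1/dₒ + 1/dᵢ this gives W = h·(dₒ − f)/f.
W = 15.6 mm × (1.29e+06 − 16.5) / 16.5 = 15.6 × 78180.8182 ≈ 1219620.764 mm = 1219620.764/304.8 ft = 4001.38 ft.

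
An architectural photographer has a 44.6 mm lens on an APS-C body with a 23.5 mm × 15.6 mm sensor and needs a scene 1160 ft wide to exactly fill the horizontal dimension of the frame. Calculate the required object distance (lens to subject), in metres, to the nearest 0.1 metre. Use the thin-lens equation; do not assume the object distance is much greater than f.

671.1 m

W: 1160 ft × 304.8 mm/ft = 353567.99 mm.
Magnification m = w/W = dᵢ/dₒ; combined with 1/f = 1/dₒ + 1/dᵢ this gives dₒ = f·(1 + W/w).
dₒ = 44.6 mm × (1 + 353568/23.5) = 44.6 × 15046.4463 ≈ 671071.506 mm = 671.072 m.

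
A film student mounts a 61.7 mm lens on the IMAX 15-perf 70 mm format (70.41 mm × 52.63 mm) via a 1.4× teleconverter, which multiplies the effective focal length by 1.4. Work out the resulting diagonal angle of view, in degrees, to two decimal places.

53.94°

Effective focal length f = 61.7 × 1.4 = 86.38 mm.
Sensor diagonal = √(70.41² + 52.63²) = √7727.4850 ≈ 87.9061 mm.
α = 2·arctan(87.906 / (2 × 86.38)) = 2·arctan(0.50883) ≈ 53.9371°.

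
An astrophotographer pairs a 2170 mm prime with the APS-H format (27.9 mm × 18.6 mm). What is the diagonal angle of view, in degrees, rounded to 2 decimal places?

0.89°

Sensor diagonal = √(27.9² + 18.6²) = √1124.3700 ≈ 33.5316 mm.
Angle of view α = 2·arctan(d/2f) with d = 33.5316 mm and f = 2170 mm.
d/2f = 0.00773; arctan(0.00773) ≈ 0.4427°, so α ≈ 0.8853°.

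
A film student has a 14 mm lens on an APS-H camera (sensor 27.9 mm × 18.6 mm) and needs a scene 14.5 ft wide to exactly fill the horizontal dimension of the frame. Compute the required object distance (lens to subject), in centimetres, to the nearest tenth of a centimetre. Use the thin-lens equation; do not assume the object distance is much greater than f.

W: 14.5 ft × 304.8 mm/ft = 4419.60 mm.
Magnification m = w/W = dᵢ/dₒ; combined with 1/f = 1/dₒ + 1/dᵢ this gives dₒ = f·(1 + W/w).
dₒ = 14 mm × (1 + 4419.6/27.9) = 14 × 159.4086 ≈ 2231.720 mm = 223.172 cm.

223.2 cm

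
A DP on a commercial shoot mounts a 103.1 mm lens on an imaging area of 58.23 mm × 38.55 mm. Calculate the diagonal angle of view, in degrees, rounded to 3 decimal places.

37.420°

Sensor diagonal = √(58.23² + 38.55²) = √4876.8354 ≈ 69.8343 mm.
Angle of view α = 2·arctan(d/2f) with d = 69.8343 mm and f = 103.1 mm.
d/2f = 0.33867; arctan(0.33867) ≈ 18.7098°, so α ≈ 37.4197°.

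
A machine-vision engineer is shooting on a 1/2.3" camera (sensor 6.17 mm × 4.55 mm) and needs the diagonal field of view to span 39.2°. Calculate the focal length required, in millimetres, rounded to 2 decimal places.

Sensor diagonal = √(6.17² + 4.55²) = √58.7714 ≈ 7.6663 mm.
From α = 2·arctan(d/2f) we get f = d / (2·tan(α/2)).
With d = 7.6663 mm and α/2 = 19.6°, tan(α/2) ≈ 0.35608, so f ≈ 7.6663 / 0.71217 ≈ 10.7647 mm.

10.76 mm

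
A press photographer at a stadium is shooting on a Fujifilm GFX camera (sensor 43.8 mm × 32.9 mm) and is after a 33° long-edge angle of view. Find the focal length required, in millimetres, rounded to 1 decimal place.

From α = 2·arctan(w/2f) we get f = w / (2·tan(α/2)).
With w = 43.8 mm and α/2 = 16.5°, tan(α/2) ≈ 0.29621, so f ≈ 43.8 / 0.59243 ≈ 73.9332 mm.

73.9 mm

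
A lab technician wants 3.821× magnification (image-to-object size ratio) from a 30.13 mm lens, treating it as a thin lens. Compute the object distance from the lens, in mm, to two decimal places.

With m = dᵢ/dₒ and 1/f = 1/dₒ + 1/dᵢ, substituting dᵢ = m·dₒ gives 1/f = (1 + 1/m)/dₒ, hence dₒ = f·(1 + 1/m).
dₒ = 30.13 × (1 + 1/3.821) = 30.13 × 1.26171 ≈ 38.015 mm.

38.02 mm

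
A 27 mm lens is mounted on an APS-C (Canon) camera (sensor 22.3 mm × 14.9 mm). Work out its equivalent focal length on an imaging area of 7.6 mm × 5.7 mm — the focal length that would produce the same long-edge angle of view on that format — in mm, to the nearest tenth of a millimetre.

9.2 mm

Equal angle of view means equal width/f ratio, so f₂ = f₁ · (width₂/width₁) = 27 × 7.6/22.3.
f₂ = 27 × 0.34081 ≈ 9.202 mm.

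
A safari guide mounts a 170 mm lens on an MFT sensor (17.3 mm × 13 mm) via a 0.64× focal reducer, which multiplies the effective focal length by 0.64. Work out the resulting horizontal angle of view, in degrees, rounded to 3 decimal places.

Effective focal length f = 170 × 0.64 = 108.8 mm.
α = 2·arctan(17.3 / (2 × 108.8)) = 2·arctan(0.07950) ≈ 9.0913°.

9.091°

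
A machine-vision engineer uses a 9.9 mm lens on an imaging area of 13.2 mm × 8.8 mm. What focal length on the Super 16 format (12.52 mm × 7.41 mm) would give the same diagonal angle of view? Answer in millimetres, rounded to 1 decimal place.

9.1 mm

Sensor diagonal = √(13.2² + 8.8²) = √251.6800 ≈ 15.8644 mm.
Sensor diagonal = √(12.52² + 7.41²) = √211.6585 ≈ 14.5485 mm.
Equal angle of view means equal diagonal/f ratio, so f₂ = f₁ · (diagonal₂/diagonal₁) = 9.9 × 14.5485/15.8644.
f₂ = 9.9 × 0.91705 ≈ 9.079 mm.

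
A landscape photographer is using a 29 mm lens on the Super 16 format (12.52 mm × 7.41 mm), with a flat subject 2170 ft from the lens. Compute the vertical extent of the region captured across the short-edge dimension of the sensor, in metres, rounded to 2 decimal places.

dₒ: 2170 ft × 304.8 mm/ft = 661415.98 mm.
Similar triangles through the lens centre give W/dₒ = h/dᵢ; with 1/f = 1/dₒ + 1/dᵢ this gives W = h·(dₒ − f)/f.
W = 7.41 mm × (661416 − 29) / 29 = 7.41 × 22806.4475 ≈ 168995.776 mm = 168.996 m.

169.00 m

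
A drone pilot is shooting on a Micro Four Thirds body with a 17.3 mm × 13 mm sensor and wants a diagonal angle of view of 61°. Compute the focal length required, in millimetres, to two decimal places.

Sensor diagonal = √(17.3² + 13²) = √468.2900 ≈ 21.6400 mm.
From α = 2·arctan(d/2f) we get f = d / (2·tan(α/2)).
With d = 21.6400 mm and α/2 = 30.5°, tan(α/2) ≈ 0.58905, so f ≈ 21.6400 / 1.17809 ≈ 18.3687 mm.

18.37 mm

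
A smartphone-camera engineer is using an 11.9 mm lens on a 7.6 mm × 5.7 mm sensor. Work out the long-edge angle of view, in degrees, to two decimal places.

Angle of view α = 2·arctan(w/2f) with w = 7.6 mm and f = 11.9 mm.
w/2f = 0.31933; arctan(0.31933) ≈ 17.7097°, so α ≈ 35.4194°.

35.42°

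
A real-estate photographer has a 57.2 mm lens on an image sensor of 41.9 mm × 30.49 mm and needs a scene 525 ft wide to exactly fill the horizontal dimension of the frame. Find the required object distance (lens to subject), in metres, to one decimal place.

218.5 m

W: 525 ft × 304.8 mm/ft = 160019.99 mm.
Magnification m = w/W = dᵢ/dₒ; combined with 1/f = 1/dₒ + 1/dᵢ this gives dₒ = f·(1 + W/w).
dₒ = 57.2 mm × (1 + 160020/41.9) = 57.2 × 3820.0930 ≈ 218509.317 mm = 218.509 m.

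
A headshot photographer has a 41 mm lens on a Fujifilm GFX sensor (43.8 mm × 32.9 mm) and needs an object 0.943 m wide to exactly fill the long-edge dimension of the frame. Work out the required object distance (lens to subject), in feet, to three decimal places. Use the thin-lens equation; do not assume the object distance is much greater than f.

W: 0.943 m = 943 mm.
Magnification m = w/W = dᵢ/dₒ; combined with 1/f = 1/dₒ + 1/dᵢ this gives dₒ = f·(1 + W/w).
dₒ = 41 mm × (1 + 943/43.8) = 41 × 22.5297 ≈ 923.717 mm = 923.717/304.8 ft = 3.03057 ft.

3.031 ft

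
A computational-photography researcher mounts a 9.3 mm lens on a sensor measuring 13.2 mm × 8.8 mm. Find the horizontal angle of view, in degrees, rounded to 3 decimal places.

Angle of view α = 2·arctan(w/2f) with w = 13.2 mm and f = 9.3 mm.
w/2f = 0.70968; arctan(0.70968) ≈ 35.3625°, so α ≈ 70.7249°.

70.725°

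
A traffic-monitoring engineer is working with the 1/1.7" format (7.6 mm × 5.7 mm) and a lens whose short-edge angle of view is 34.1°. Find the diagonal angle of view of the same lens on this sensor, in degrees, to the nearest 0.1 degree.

From the short-edge AOV: f = 5.7 / (2·tan(17.05°)) = 5.7 / 0.61337 ≈ 9.2929 mm.
Sensor diagonal = √(7.6² + 5.7²) = √90.2500 ≈ 9.5000 mm.
Diagonal AOV = 2·arctan(9.5000 / (2 × 9.2929)) = 2·arctan(0.51114) ≈ 54.1470°.

54.1°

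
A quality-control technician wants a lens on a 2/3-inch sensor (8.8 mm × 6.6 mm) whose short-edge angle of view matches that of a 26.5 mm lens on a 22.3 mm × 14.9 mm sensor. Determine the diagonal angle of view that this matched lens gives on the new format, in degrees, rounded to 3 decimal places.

50.211°

Equal short-edge AOV ⇒ f₂ = f₁ · 6.6/14.9 = 26.5 × 0.44295 ≈ 11.7383 mm.
Sensor diagonal = √(8.8² + 6.6²) = √121.0000 ≈ 11.0000 mm.
Diagonal AOV on the new format = 2·arctan(11.0000 / (2 × 11.7383)) = 2·arctan(0.46855) ≈ 50.2112°.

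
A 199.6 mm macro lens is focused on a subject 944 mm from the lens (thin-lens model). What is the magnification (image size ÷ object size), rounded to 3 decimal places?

0.268×

Thin lens: 1/f = 1/dₒ + 1/dᵢ → 1/dᵢ = 1/199.6 − 1/944 = 0.0039507 mm⁻¹, so dᵢ ≈ 253.1198 mm.
Magnification m = dᵢ/dₒ = 253.1198/944 ≈ 0.26814.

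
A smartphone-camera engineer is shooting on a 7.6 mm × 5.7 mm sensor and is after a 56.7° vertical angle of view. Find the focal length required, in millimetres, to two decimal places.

From α = 2·arctan(h/2f) we get f = h / (2·tan(α/2)).
With h = 5.7 mm and α/2 = 28.35°, tan(α/2) ≈ 0.53957, so f ≈ 5.7 / 1.07914 ≈ 5.2820 mm.

5.28 mm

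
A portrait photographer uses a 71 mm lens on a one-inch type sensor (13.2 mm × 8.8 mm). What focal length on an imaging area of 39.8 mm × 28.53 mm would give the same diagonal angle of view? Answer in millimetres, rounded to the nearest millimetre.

Sensor diagonal = √(13.2² + 8.8²) = √251.6800 ≈ 15.8644 mm.
Sensor diagonal = √(39.8² + 28.53²) = √2398.0009 ≈ 48.9694 mm.
Equal angle of view means equal diagonal/f ratio, so f₂ = f₁ · (diagonal₂/diagonal₁) = 71 × 48.9694/15.8644.
f₂ = 71 × 3.08674 ≈ 219.159 mm.

219 mm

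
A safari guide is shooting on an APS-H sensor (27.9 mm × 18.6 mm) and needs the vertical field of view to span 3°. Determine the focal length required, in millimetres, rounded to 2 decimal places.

355.15 mm

From α = 2·arctan(h/2f) we get f = h / (2·tan(α/2)).
With h = 18.6 mm and α/2 = 1.5°, tan(α/2) ≈ 0.02619, so f ≈ 18.6 / 0.05237 ≈ 355.1527 mm.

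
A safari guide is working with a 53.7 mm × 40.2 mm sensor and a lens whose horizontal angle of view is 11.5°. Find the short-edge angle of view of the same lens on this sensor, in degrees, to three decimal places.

From the horizontal AOV: f = 53.7 / (2·tan(5.75°)) = 53.7 / 0.20139 ≈ 266.6476 mm.
Short-edge AOV = 2·arctan(40.2 / (2 × 266.6476)) = 2·arctan(0.07538) ≈ 8.6217°.

8.622°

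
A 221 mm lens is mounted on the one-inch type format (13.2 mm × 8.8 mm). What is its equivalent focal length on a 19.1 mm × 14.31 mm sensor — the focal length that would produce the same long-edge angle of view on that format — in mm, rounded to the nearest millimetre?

Equal angle of view means equal width/f ratio, so f₂ = f₁ · (width₂/width₁) = 221 × 19.1/13.2.
f₂ = 221 × 1.44697 ≈ 319.780 mm.

320 mm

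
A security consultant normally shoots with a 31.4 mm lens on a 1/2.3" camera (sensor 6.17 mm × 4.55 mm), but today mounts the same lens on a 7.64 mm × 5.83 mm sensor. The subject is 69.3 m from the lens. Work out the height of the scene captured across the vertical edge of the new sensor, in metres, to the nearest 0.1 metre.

12.9 m

The focal length stays 31.4 mm; the relevant sensor dimension is now h = 5.83 mm. Object distance dₒ = 69.3 m = 69300 mm.
Thin-lens field height W = h·(dₒ − f)/f = 5.83 × (69300 − 31.4)/31.4 ≈ 12861.017 mm = 12.861 m.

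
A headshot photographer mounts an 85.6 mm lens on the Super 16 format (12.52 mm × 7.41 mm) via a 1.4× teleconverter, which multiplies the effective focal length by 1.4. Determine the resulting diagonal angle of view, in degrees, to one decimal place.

Effective focal length f = 85.6 × 1.4 = 119.84 mm.
Sensor diagonal = √(12.52² + 7.41²) = √211.6585 ≈ 14.5485 mm.
α = 2·arctan(14.548 / (2 × 119.84)) = 2·arctan(0.06070) ≈ 6.9471°.

6.9°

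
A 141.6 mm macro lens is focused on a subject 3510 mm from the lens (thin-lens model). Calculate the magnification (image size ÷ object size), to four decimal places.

0.0420×

Thin lens: 1/f = 1/dₒ + 1/dᵢ → 1/dᵢ = 1/141.6 − 1/3510 = 0.0067772 mm⁻¹, so dᵢ ≈ 147.5525 mm.
Magnification m = dᵢ/dₒ = 147.5525/3510 ≈ 0.04204.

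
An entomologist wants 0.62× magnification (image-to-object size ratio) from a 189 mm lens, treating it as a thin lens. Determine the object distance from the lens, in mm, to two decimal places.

493.84 mm

With m = dᵢ/dₒ and 1/f = 1/dₒ + 1/dᵢ, substituting dᵢ = m·dₒ gives 1/f = (1 + 1/m)/dₒ, hence dₒ = f·(1 + 1/m).
dₒ = 189 × (1 + 1/0.62) = 189 × 2.61290 ≈ 493.839 mm.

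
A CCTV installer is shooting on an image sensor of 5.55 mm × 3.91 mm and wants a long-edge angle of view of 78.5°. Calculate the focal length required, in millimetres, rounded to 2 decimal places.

From α = 2·arctan(w/2f) we get f = w / (2·tan(α/2)).
With w = 5.55 mm and α/2 = 39.25°, tan(α/2) ≈ 0.81703, so f ≈ 5.55 / 1.63407 ≈ 3.3964 mm.

3.40 mm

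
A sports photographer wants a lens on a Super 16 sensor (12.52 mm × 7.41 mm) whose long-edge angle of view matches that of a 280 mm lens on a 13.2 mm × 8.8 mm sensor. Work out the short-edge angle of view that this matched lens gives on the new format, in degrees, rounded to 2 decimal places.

1.60°

Equal long-edge AOV ⇒ f₂ = f₁ · 12.52/13.2 = 280 × 0.94848 ≈ 265.5758 mm.
Short-edge AOV on the new format = 2·arctan(7.41 / (2 × 265.5758)) = 2·arctan(0.01395) ≈ 1.5985°.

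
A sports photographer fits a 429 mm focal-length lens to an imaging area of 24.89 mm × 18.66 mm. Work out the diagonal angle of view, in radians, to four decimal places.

Sensor diagonal = √(24.89² + 18.66²) = √967.7077 ≈ 31.1080 mm.
Angle of view α = 2·arctan(d/2f) with d = 31.1080 mm and f = 429 mm.
d/2f = 0.03626; arctan(0.03626) ≈ 0.0362 rad, so α ≈ 0.0725 rad.

0.0725 rad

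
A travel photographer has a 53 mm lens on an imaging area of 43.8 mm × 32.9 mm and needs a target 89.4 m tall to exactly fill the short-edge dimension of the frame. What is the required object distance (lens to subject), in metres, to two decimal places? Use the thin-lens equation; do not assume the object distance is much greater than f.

W: 89.4 m = 89400 mm.
Magnification m = h/W = dᵢ/dₒ; combined with 1/f = 1/dₒ + 1/dᵢ this gives dₒ = f·(1 + W/h).
dₒ = 53 mm × (1 + 89400/32.9) = 53 × 2718.3252 ≈ 144071.237 mm = 144.071 m.

144.07 m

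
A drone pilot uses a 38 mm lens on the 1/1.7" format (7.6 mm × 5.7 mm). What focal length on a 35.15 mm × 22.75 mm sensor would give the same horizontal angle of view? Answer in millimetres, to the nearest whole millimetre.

176 mm

Equal angle of view means equal width/f ratio, so f₂ = f₁ · (width₂/width₁) = 38 × 35.15/7.6.
f₂ = 38 × 4.62500 ≈ 175.750 mm.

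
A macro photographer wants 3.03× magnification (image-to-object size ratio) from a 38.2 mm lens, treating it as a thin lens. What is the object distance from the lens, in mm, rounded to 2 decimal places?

With m = dᵢ/dₒ and 1/f = 1/dₒ + 1/dᵢ, substituting dᵢ = m·dₒ gives 1/f = (1 + 1/m)/dₒ, hence dₒ = f·(1 + 1/m).
dₒ = 38.2 × (1 + 1/3.03) = 38.2 × 1.33003 ≈ 50.807 mm.

50.81 mm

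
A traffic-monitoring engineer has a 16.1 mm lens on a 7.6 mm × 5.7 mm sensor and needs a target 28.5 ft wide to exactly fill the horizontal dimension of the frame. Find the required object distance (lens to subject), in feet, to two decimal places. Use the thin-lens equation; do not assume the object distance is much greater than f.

60.43 ft

W: 28.5 ft × 304.8 mm/ft = 8686.80 mm.
Magnification m = w/W = dᵢ/dₒ; combined with 1/f = 1/dₒ + 1/dᵢ this gives dₒ = f·(1 + W/w).
dₒ = 16.1 mm × (1 + 8686.8/7.6) = 16.1 × 1144.0000 ≈ 18418.399 mm = 18418.399/304.8 ft = 60.4278 ft.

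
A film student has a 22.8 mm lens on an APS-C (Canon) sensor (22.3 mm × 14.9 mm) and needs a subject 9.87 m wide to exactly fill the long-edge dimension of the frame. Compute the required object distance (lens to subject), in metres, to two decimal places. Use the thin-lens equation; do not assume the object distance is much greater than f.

10.11 m

W: 9.87 m = 9870 mm.
Magnification m = w/W = dᵢ/dₒ; combined with 1/f = 1/dₒ + 1/dᵢ this gives dₒ = f·(1 + W/w).
dₒ = 22.8 mm × (1 + 9870/22.3) = 22.8 × 443.6009 ≈ 10114.100 mm = 10.1141 m.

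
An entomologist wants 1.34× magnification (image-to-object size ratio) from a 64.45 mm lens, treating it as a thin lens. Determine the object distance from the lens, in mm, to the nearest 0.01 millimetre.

112.55 mm

With m = dᵢ/dₒ and 1/f = 1/dₒ + 1/dᵢ, substituting dᵢ = m·dₒ gives 1/f = (1 + 1/m)/dₒ, hence dₒ = f·(1 + 1/m).
dₒ = 64.45 × (1 + 1/1.34) = 64.45 × 1.74627 ≈ 112.547 mm.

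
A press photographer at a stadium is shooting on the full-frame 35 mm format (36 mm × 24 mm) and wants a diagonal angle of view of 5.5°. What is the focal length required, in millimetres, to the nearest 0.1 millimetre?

450.4 mm

Sensor diagonal = √(36² + 24²) = √1872.0000 ≈ 43.2666 mm.
From α = 2·arctan(d/2f) we get f = d / (2·tan(α/2)).
With d = 43.2666 mm and α/2 = 2.75°, tan(α/2) ≈ 0.04803, so f ≈ 43.2666 / 0.09607 ≈ 450.3801 mm.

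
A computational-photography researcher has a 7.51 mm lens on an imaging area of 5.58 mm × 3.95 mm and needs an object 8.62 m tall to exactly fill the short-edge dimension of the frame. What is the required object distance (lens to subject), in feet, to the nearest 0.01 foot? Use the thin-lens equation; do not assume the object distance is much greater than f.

W: 8.62 m = 8620 mm.
Magnification m = h/W = dᵢ/dₒ; combined with 1/f = 1/dₒ + 1/dᵢ this gives dₒ = f·(1 + W/h).
dₒ = 7.51 mm × (1 + 8620/3.95) = 7.51 × 2183.2785 ≈ 16396.421 mm = 16396.421/304.8 ft = 53.794 ft.

53.79 ft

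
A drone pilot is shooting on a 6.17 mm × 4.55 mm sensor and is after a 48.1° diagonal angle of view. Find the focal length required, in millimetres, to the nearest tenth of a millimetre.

8.6 mm

Sensor diagonal = √(6.17² + 4.55²) = √58.7714 ≈ 7.6663 mm.
From α = 2·arctan(d/2f) we get f = d / (2·tan(α/2)).
With d = 7.6663 mm and α/2 = 24.05°, tan(α/2) ≈ 0.44627, so f ≈ 7.6663 / 0.89255 ≈ 8.5892 mm.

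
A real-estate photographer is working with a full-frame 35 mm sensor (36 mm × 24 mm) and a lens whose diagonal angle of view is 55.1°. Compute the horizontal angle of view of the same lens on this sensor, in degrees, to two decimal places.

46.93°

Sensor diagonal = √(36² + 24²) = √1872.0000 ≈ 43.2666 mm.
From the diagonal AOV: f = 43.2666 / (2·tan(27.55°)) = 43.2666 / 1.04335 ≈ 41.4688 mm.
Horizontal AOV = 2·arctan(36 / (2 × 41.4688)) = 2·arctan(0.43406) ≈ 46.9276°.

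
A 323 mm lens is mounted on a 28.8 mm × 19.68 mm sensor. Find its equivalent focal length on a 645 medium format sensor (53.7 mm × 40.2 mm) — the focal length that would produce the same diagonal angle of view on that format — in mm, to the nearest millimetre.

Sensor diagonal = √(28.8² + 19.68²) = √1216.7424 ≈ 34.8818 mm.
Sensor diagonal = √(53.7² + 40.2²) = √4499.7300 ≈ 67.0800 mm.
Equal angle of view means equal diagonal/f ratio, so f₂ = f₁ · (diagonal₂/diagonal₁) = 323 × 67.0800/34.8818.
f₂ = 323 × 1.92306 ≈ 621.150 mm.

621 mm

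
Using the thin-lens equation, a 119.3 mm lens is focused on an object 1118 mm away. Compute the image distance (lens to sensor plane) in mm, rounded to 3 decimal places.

1/dᵢ = 1/f − 1/dₒ = 1/119.3 − 1/1118 = 0.0074878 mm⁻¹.
dᵢ = 1/0.0074878 ≈ 133.5510 mm.

133.551 mm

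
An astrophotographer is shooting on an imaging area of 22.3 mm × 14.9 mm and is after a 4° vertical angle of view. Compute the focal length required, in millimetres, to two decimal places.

From α = 2·arctan(h/2f) we get f = h / (2·tan(α/2)).
With h = 14.9 mm and α/2 = 2°, tan(α/2) ≈ 0.03492, so f ≈ 14.9 / 0.06984 ≈ 213.3401 mm.

213.34 mm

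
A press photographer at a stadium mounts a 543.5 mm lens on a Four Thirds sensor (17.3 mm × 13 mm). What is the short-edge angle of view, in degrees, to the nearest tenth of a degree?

1.4°

Angle of view α = 2·arctan(h/2f) with h = 13 mm and f = 543.5 mm.
h/2f = 0.01196; arctan(0.01196) ≈ 0.6852°, so α ≈ 1.3704°.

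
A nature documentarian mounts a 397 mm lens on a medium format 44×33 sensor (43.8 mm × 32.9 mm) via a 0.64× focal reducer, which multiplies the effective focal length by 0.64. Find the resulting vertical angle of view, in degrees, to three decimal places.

7.409°

Effective focal length f = 397 × 0.64 = 254.08 mm.
α = 2·arctan(32.9 / (2 × 254.08)) = 2·arctan(0.06474) ≈ 7.4087°.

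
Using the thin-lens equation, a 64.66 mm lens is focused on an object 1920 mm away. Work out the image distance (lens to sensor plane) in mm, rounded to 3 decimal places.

66.913 mm

1/dᵢ = 1/f − 1/dₒ = 1/64.66 − 1/1920 = 0.0149447 mm⁻¹.
dᵢ = 1/0.0149447 ≈ 66.9134 mm.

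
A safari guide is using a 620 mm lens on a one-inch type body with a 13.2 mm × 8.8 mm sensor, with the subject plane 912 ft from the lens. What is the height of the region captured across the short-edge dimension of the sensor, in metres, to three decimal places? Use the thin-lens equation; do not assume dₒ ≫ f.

3.937 m

dₒ: 912 ft × 304.8 mm/ft = 277977.59 mm.
Similar triangles through the lens centre give W/dₒ = h/dᵢ; with 1/f = 1/dₒ + 1/dᵢ this gives W = h·(dₒ − f)/f.
W = 8.8 mm × (277978 − 620) / 620 = 8.8 × 447.3510 ≈ 3936.688 mm = 3.93669 m.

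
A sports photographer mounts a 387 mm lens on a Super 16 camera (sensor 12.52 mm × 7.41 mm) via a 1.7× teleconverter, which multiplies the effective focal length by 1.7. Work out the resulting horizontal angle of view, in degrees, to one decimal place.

Effective focal length f = 387 × 1.7 = 657.9 mm.
α = 2·arctan(12.52 / (2 × 657.9)) = 2·arctan(0.00952) ≈ 1.0903°.

1.1°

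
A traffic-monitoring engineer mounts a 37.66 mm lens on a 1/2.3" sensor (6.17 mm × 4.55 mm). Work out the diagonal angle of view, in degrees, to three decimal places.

Sensor diagonal = √(6.17² + 4.55²) = √58.7714 ≈ 7.6663 mm.
Angle of view α = 2·arctan(d/2f) with d = 7.6663 mm and f = 37.66 mm.
d/2f = 0.10178; arctan(0.10178) ≈ 5.8117°, so α ≈ 11.6234°.

11.623°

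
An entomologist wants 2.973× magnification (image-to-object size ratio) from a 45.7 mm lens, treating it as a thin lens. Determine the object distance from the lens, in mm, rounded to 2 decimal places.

With m = dᵢ/dₒ and 1/f = 1/dₒ + 1/dᵢ, substituting dᵢ = m·dₒ gives 1/f = (1 + 1/m)/dₒ, hence dₒ = f·(1 + 1/m).
dₒ = 45.7 × (1 + 1/2.973) = 45.7 × 1.33636 ≈ 61.072 mm.

61.07 mm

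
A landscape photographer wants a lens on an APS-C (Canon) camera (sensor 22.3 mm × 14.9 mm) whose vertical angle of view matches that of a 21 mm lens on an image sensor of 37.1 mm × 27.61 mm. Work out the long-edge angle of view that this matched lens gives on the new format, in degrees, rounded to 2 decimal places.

Equal vertical AOV ⇒ f₂ = f₁ · 14.9/27.61 = 21 × 0.53966 ≈ 11.3329 mm.
Long-edge AOV on the new format = 2·arctan(22.3 / (2 × 11.3329)) = 2·arctan(0.98387) ≈ 89.0681°.

89.07°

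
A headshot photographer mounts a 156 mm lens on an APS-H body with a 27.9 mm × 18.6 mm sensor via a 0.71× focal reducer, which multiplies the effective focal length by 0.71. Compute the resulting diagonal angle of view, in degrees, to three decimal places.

Effective focal length f = 156 × 0.71 = 110.76 mm.
Sensor diagonal = √(27.9² + 18.6²) = √1124.3700 ≈ 33.5316 mm.
α = 2·arctan(33.532 / (2 × 110.76)) = 2·arctan(0.15137) ≈ 17.2151°.

17.215°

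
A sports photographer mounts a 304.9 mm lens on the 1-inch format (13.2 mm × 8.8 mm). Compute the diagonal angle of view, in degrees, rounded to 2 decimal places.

Sensor diagonal = √(13.2² + 8.8²) = √251.6800 ≈ 15.8644 mm.
Angle of view α = 2·arctan(d/2f) with d = 15.8644 mm and f = 304.9 mm.
d/2f = 0.02602; arctan(0.02602) ≈ 1.4903°, so α ≈ 2.9805°.

2.98°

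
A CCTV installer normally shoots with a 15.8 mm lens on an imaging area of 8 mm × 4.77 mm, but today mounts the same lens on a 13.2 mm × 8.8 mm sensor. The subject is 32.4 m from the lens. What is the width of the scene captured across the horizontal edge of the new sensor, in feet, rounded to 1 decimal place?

88.8 ft

The focal length stays 15.8 mm; the relevant sensor dimension is now w = 13.2 mm. Object distance dₒ = 32.4 m = 32400 mm.
Thin-lens field width W = w·(dₒ − f)/f = 13.2 × (32400 − 15.8)/15.8 ≈ 27055.154 mm = 27055.154/304.8 ft = 88.7636 ft.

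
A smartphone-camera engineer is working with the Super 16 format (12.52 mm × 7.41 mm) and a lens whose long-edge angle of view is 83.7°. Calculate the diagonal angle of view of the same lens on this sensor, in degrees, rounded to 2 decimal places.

92.29°

From the long-edge AOV: f = 12.52 / (2·tan(41.85°)) = 12.52 / 1.79135 ≈ 6.9891 mm.
Sensor diagonal = √(12.52² + 7.41²) = √211.6585 ≈ 14.5485 mm.
Diagonal AOV = 2·arctan(14.5485 / (2 × 6.9891)) = 2·arctan(1.04079) ≈ 92.2902°.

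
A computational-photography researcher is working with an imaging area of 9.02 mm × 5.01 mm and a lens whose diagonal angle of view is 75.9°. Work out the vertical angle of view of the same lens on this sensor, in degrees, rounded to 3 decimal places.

Sensor diagonal = √(9.02² + 5.01²) = √106.4605 ≈ 10.3180 mm.
From the diagonal AOV: f = 10.3180 / (2·tan(37.95°)) = 10.3180 / 1.55976 ≈ 6.6151 mm.
Vertical AOV = 2·arctan(5.01 / (2 × 6.6151)) = 2·arctan(0.37868) ≈ 41.4813°.

41.481°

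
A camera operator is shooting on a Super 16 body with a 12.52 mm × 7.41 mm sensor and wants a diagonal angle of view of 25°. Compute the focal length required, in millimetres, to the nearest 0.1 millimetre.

32.8 mm

Sensor diagonal = √(12.52² + 7.41²) = √211.6585 ≈ 14.5485 mm.
From α = 2·arctan(d/2f) we get f = d / (2·tan(α/2)).
With d = 14.5485 mm and α/2 = 12.5°, tan(α/2) ≈ 0.22169, so f ≈ 14.5485 / 0.44339 ≈ 32.8120 mm.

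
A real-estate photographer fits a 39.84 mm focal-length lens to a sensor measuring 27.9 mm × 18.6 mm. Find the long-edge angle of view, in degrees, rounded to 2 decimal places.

Angle of view α = 2·arctan(w/2f) with w = 27.9 mm and f = 39.84 mm.
w/2f = 0.35015; arctan(0.35015) ≈ 19.2977°, so α ≈ 38.5955°.

38.60°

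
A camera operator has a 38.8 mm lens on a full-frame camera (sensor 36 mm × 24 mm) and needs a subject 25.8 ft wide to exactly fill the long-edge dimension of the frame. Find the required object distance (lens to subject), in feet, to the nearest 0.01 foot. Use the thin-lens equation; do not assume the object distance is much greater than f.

W: 25.8 ft × 304.8 mm/ft = 7863.84 mm.
Magnification m = w/W = dᵢ/dₒ; combined with 1/f = 1/dₒ + 1/dᵢ this gives dₒ = f·(1 + W/w).
dₒ = 38.8 mm × (1 + 7863.84/36) = 38.8 × 219.4400 ≈ 8514.272 mm = 8514.272/304.8 ft = 27.934 ft.

27.93 ft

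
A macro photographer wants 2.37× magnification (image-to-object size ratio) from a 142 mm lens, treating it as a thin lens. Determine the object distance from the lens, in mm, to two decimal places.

201.92 mm

With m = dᵢ/dₒ and 1/f = 1/dₒ + 1/dᵢ, substituting dᵢ = m·dₒ gives 1/f = (1 + 1/m)/dₒ, hence dₒ = f·(1 + 1/m).
dₒ = 142 × (1 + 1/2.37) = 142 × 1.42194 ≈ 201.916 mm.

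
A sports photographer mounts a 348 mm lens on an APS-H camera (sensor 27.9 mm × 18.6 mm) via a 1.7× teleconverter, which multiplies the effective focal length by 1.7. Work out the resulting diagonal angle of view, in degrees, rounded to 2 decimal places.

3.25°

Effective focal length f = 348 × 1.7 = 591.6 mm.
Sensor diagonal = √(27.9² + 18.6²) = √1124.3700 ≈ 33.5316 mm.
α = 2·arctan(33.532 / (2 × 591.6)) = 2·arctan(0.02834) ≈ 3.2466°.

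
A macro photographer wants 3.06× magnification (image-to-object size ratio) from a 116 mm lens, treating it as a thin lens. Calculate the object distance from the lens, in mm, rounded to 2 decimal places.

153.91 mm

With m = dᵢ/dₒ and 1/f = 1/dₒ + 1/dᵢ, substituting dᵢ = m·dₒ gives 1/f = (1 + 1/m)/dₒ, hence dₒ = f·(1 + 1/m).
dₒ = 116 × (1 + 1/3.06) = 116 × 1.32680 ≈ 153.908 mm.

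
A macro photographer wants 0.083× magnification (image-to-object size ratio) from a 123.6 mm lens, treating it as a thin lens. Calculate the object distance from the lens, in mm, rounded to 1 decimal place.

1612.8 mm

With m = dᵢ/dₒ and 1/f = 1/dₒ + 1/dᵢ, substituting dᵢ = m·dₒ gives 1/f = (1 + 1/m)/dₒ, hence dₒ = f·(1 + 1/m).
dₒ = 123.6 × (1 + 1/0.083) = 123.6 × 13.04819 ≈ 1612.757 mm.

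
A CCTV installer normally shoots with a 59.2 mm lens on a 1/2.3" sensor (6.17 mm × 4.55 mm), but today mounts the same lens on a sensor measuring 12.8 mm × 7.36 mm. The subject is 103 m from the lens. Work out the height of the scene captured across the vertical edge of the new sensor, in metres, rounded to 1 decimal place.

12.8 m

The focal length stays 59.2 mm; the relevant sensor dimension is now h = 7.36 mm. Object distance dₒ = 103 m = 103000 mm.
Thin-lens field height W = h·(dₒ − f)/f = 7.36 × (103000 − 59.2)/59.2 ≈ 12798.045 mm = 12.798 m.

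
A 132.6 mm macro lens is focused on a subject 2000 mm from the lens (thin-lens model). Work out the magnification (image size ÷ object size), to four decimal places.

0.0710×

Thin lens: 1/f = 1/dₒ + 1/dᵢ → 1/dᵢ = 1/132.6 − 1/2000 = 0.0070415 mm⁻¹, so dᵢ ≈ 142.0156 mm.
Magnification m = dᵢ/dₒ = 142.0156/2000 ≈ 0.07101.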